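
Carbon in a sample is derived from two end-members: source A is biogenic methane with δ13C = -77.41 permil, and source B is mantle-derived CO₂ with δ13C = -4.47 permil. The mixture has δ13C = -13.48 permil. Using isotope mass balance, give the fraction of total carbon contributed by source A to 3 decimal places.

0.124

δ_mix = f_A·δ_A + (1 − f_A)·δ_B  ⇒  f_A = (δ_mix − δ_B)/(δ_A − δ_B)
f_A = (-13.48 − (-4.47)) / (-77.41 − (-4.47))
f_A = -9.01 / -72.94 = 0.1235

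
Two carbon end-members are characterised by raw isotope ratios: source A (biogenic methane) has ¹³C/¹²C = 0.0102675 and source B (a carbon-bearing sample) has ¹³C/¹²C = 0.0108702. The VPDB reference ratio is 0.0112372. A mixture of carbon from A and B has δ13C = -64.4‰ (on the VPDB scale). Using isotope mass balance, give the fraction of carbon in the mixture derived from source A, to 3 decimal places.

δ_A = (0.0102675/0.0112372 − 1)×1000 = (0.913706 − 1)×1000 = -86.294‰
δ_B = (0.0108702/0.0112372 − 1)×1000 = (0.967341 − 1)×1000 = -32.659‰
f_A = (δ_mix − δ_B)/(δ_A − δ_B) = (-64.4 − (-32.659))/(-86.294 − (-32.659))
f_A = -31.741 / -53.634 = 0.5918

0.592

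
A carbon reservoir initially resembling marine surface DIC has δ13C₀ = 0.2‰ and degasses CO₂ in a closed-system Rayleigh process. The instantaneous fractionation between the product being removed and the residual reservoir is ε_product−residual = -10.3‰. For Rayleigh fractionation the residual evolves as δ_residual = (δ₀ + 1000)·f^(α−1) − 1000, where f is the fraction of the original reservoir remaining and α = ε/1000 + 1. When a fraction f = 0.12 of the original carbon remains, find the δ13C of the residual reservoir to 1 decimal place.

Rayleigh residual: δ_res = (δ₀ + 1000)·f^(α−1) − 1000
α = ε/1000 + 1 = 0.98970, so α − 1 = -0.01030
f^(α−1) = 0.12^(-0.01030) = 1.022079
δ_res = (0.2 + 1000) × 1.022079 − 1000 = 1022.283 − 1000 = 22.28‰

22.3‰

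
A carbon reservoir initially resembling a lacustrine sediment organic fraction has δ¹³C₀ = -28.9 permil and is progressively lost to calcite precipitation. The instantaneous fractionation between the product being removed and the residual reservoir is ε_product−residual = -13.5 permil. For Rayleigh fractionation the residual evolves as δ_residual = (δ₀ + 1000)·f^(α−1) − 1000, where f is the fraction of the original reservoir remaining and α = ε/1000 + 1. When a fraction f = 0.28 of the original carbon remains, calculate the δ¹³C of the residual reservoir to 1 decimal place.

-12.1 permil

Rayleigh residual: δ_res = (δ₀ + 1000)·f^(α−1) − 1000
α = ε/1000 + 1 = 0.98650, so α − 1 = -0.01350
f^(α−1) = 0.28^(-0.01350) = 1.017334
δ_res = (-28.9 + 1000) × 1.017334 − 1000 = 987.933 − 1000 = -12.07 permil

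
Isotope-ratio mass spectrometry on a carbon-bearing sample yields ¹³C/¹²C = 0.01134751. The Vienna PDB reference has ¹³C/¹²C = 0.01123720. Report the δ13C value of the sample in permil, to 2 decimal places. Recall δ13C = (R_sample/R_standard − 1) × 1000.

9.82 permil

δ13C = (R_sample / R_standard − 1) × 1000
R_sample / R_standard = 0.01134751 / 0.01123720 = 1.009817
δ13C = (1.009817 − 1) × 1000 = 9.817 permil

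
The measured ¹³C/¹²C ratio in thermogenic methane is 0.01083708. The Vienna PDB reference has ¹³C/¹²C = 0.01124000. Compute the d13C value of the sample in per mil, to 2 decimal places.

-35.85 per mil

d13C = (R_sample / R_standard − 1) × 1000
R_sample / R_standard = 0.01083708 / 0.01124000 = 0.964153
d13C = (0.964153 − 1) × 1000 = -35.847 per mil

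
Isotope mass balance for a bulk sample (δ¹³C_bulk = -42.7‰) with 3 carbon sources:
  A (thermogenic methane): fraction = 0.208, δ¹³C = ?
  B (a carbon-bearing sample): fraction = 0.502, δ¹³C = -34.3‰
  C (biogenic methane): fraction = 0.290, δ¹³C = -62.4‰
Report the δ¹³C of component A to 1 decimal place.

Isotope mass balance: δ_bulk = Σ fᵢ·δᵢ.
-42.7 = 0.208×δ_A + 0.502×(-34.3) + 0.290×(-62.4)
0.208·δ_A = -42.7 − (-35.315) = -7.385
δ_A = -7.385 / 0.208 = -35.51‰

-35.5‰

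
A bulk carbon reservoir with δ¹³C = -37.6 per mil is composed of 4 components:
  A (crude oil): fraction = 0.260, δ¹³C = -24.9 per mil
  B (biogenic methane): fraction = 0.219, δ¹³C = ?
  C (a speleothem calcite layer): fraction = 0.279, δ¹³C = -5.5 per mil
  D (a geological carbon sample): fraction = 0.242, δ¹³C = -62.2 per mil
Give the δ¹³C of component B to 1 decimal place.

-66.4 per mil

Isotope mass balance: δ_bulk = Σ fᵢ·δᵢ.
-37.6 = 0.260×(-24.9) + 0.219×δ_B + 0.279×(-5.5) + 0.242×(-62.2)
0.219·δ_B = -37.6 − (-23.061) = -14.539
δ_B = -14.539 / 0.219 = -66.39 per mil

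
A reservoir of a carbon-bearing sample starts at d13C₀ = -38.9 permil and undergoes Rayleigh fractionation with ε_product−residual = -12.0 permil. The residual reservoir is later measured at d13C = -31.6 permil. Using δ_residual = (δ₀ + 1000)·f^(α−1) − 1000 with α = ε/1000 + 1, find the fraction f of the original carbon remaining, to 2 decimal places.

0.53

α − 1 = ε/1000 = -0.0120
(δ_res + 1000)/(δ₀ + 1000) = (-31.6 + 1000)/(-38.9 + 1000) = 968.4/961.1 = 1.007595
f = 1.007595^(1/-0.0120) = exp(ln(1.007595)/-0.0120) = exp(0.00757/-0.0120)
f = exp(-0.6306) = 0.5323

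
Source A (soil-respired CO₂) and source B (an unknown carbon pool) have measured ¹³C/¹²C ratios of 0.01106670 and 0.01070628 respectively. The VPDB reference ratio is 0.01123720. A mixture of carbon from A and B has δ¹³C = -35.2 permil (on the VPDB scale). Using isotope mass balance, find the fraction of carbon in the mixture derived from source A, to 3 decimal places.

0.376

δ_A = (0.01106670/0.01123720 − 1)×1000 = (0.984827 − 1)×1000 = -15.173 permil
δ_B = (0.01070628/0.01123720 − 1)×1000 = (0.952753 − 1)×1000 = -47.247 permil
f_A = (δ_mix − δ_B)/(δ_A − δ_B) = (-35.2 − (-47.247))/(-15.173 − (-47.247))
f_A = 12.047 / 32.074 = 0.3756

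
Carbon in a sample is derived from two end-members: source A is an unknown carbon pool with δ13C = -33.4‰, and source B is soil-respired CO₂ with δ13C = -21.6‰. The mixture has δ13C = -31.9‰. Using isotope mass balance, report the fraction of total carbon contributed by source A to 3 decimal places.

0.873

δ_mix = f_A·δ_A + (1 − f_A)·δ_B  ⇒  f_A = (δ_mix − δ_B)/(δ_A − δ_B)
f_A = (-31.9 − (-21.6)) / (-33.4 − (-21.6))
f_A = -10.3 / -11.8 = 0.8729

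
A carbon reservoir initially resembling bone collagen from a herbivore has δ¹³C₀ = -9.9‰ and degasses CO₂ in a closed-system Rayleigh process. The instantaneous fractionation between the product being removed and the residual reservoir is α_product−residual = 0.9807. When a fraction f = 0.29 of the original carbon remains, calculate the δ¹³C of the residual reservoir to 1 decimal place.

Rayleigh residual: δ_res = (δ₀ + 1000)·f^(α−1) − 1000
α − 1 = -0.01930
f^(α−1) = 0.29^(-0.01930) = 1.024179
δ_res = (-9.9 + 1000) × 1.024179 − 1000 = 1014.039 − 1000 = 14.04‰

14.0‰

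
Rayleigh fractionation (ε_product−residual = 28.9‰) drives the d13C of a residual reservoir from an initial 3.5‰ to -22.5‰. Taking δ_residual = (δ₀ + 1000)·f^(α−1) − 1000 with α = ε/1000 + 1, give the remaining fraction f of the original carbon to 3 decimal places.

0.403

α − 1 = ε/1000 = 0.0289
(δ_res + 1000)/(δ₀ + 1000) = (-22.5 + 1000)/(3.5 + 1000) = 977.5/1003.5 = 0.974091
f = 0.974091^(1/0.0289) = exp(ln(0.974091)/0.0289) = exp(-0.02625/0.0289)
f = exp(-0.9083) = 0.4032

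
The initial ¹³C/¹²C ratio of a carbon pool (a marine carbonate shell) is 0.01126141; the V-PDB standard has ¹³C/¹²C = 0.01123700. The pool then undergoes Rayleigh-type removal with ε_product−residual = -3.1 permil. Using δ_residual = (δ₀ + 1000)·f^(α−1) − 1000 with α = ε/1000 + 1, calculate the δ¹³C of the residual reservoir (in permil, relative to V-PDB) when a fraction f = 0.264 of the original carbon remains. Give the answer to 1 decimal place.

6.3 permil

δ₀ = (0.01126141/0.01123700 − 1)×1000 = (1.002172 − 1)×1000 = 2.172 permil
α − 1 = ε/1000 = -0.0031
f^(α−1) = 0.264^(-0.0031) = 1.004137
δ_res = (2.172 + 1000) × 1.004137 − 1000 = 1006.318 − 1000 = 6.32 permil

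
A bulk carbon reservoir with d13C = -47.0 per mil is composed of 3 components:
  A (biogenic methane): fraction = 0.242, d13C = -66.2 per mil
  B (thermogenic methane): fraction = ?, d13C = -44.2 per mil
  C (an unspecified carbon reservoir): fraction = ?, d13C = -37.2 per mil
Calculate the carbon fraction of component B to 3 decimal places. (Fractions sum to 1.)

Let f_B and f_C be the unknown fractions; fractions sum to 1 so f_B + f_C = 0.758.
Mass balance: Σ fᵢ·δᵢ = δ_bulk ⇒ f_B·(-44.2) + f_C·(-37.2) = -47.0 − (-16.020) = -30.980
Substitute f_C = 0.758 − f_B:
f_B·(-44.2 − -37.2) = -30.980 − 0.758×(-37.2) = -2.782
f_B = -2.782 / -7.0 = 0.3974

0.397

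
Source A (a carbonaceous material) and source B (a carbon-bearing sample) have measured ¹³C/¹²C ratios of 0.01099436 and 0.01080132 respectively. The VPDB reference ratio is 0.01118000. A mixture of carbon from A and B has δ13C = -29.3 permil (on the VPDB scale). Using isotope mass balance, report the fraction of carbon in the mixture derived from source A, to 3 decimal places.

δ_A = (0.01099436/0.01118000 − 1)×1000 = (0.983395 − 1)×1000 = -16.605 permil
δ_B = (0.01080132/0.01118000 − 1)×1000 = (0.966129 − 1)×1000 = -33.871 permil
f_A = (δ_mix − δ_B)/(δ_A − δ_B) = (-29.3 − (-33.871))/(-16.605 − (-33.871))
f_A = 4.571 / 17.267 = 0.2647

0.265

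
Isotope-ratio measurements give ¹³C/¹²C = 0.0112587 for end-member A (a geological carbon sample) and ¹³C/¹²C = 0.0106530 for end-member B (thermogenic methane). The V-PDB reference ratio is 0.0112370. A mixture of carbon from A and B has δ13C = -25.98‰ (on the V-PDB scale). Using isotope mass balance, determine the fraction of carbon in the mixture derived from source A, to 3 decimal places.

0.482

δ_A = (0.0112587/0.0112370 − 1)×1000 = (1.001931 − 1)×1000 = 1.931‰
δ_B = (0.0106530/0.0112370 − 1)×1000 = (0.948029 − 1)×1000 = -51.971‰
f_A = (δ_mix − δ_B)/(δ_A − δ_B) = (-25.98 − (-51.971))/(1.931 − (-51.971))
f_A = 25.991 / 53.902 = 0.4822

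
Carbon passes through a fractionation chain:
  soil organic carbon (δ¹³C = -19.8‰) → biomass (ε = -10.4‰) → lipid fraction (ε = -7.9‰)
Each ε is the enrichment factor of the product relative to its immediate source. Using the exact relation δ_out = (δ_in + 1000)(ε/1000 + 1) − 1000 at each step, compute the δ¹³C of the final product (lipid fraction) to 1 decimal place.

-37.7‰

step 1: δ = (-19.80 + 1000)·(-10.4/1000 + 1) − 1000 = -29.99‰
step 2: δ = (-29.99 + 1000)·(-7.9/1000 + 1) − 1000 = -37.66‰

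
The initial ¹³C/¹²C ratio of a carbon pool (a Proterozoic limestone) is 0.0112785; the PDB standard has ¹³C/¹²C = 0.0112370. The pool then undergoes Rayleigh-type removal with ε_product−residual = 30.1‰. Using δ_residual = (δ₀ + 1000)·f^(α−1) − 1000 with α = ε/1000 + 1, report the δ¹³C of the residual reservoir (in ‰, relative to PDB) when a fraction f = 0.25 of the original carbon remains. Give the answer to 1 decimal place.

δ₀ = (0.0112785/0.0112370 − 1)×1000 = (1.003693 − 1)×1000 = 3.693‰
α − 1 = ε/1000 = 0.0301
f^(α−1) = 0.25^(0.0301) = 0.959131
δ_res = (3.693 + 1000) × 0.959131 − 1000 = 962.673 − 1000 = -37.33‰

-37.3‰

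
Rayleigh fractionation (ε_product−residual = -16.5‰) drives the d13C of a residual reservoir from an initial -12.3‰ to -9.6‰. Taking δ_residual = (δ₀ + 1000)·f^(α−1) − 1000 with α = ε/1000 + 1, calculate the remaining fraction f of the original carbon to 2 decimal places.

0.85

α − 1 = ε/1000 = -0.0165
(δ_res + 1000)/(δ₀ + 1000) = (-9.6 + 1000)/(-12.3 + 1000) = 990.4/987.7 = 1.002734
f = 1.002734^(1/-0.0165) = exp(ln(1.002734)/-0.0165) = exp(0.00273/-0.0165)
f = exp(-0.1654) = 0.8475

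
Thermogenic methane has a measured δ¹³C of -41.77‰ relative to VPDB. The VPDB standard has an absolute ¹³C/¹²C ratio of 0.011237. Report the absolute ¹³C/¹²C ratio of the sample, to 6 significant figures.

R_sample = R_standard × (δ¹³C/1000 + 1)
R_sample = 0.011237 × (-41.77/1000 + 1) = 0.011237 × 0.958230
R_sample = 0.0107676

0.0107676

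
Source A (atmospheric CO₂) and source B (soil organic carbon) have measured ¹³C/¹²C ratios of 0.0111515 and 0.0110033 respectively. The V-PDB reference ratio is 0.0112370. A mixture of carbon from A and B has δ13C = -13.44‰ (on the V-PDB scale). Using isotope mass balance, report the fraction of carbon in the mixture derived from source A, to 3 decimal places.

0.558

δ_A = (0.0111515/0.0112370 − 1)×1000 = (0.992391 − 1)×1000 = -7.609‰
δ_B = (0.0110033/0.0112370 − 1)×1000 = (0.979203 − 1)×1000 = -20.797‰
f_A = (δ_mix − δ_B)/(δ_A − δ_B) = (-13.44 − (-20.797))/(-7.609 − (-20.797))
f_A = 7.357 / 13.189 = 0.5579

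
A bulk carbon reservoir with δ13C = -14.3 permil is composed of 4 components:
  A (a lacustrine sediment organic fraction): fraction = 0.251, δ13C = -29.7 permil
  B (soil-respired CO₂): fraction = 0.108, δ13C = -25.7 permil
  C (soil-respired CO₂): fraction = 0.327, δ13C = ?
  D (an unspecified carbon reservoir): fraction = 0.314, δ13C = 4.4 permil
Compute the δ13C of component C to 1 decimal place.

-16.7 permil

Isotope mass balance: δ_bulk = Σ fᵢ·δᵢ.
-14.3 = 0.251×(-29.7) + 0.108×(-25.7) + 0.327×δ_C + 0.314×(4.4)
0.327·δ_C = -14.3 − (-8.849) = -5.451
δ_C = -5.451 / 0.327 = -16.67 permil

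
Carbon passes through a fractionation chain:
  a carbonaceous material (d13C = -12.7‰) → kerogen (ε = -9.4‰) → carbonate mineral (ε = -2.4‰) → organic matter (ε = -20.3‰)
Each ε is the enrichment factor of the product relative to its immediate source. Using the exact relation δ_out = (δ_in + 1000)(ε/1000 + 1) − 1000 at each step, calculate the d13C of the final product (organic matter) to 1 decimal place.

step 1: δ = (-12.70 + 1000)·(-9.4/1000 + 1) − 1000 = -21.98‰
step 2: δ = (-21.98 + 1000)·(-2.4/1000 + 1) − 1000 = -24.33‰
step 3: δ = (-24.33 + 1000)·(-20.3/1000 + 1) − 1000 = -44.13‰

-44.1‰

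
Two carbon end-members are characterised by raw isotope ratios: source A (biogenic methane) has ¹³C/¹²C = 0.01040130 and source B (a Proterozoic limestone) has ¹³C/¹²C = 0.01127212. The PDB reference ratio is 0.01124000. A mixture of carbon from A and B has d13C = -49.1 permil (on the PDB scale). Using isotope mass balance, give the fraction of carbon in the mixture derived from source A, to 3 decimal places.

δ_A = (0.01040130/0.01124000 − 1)×1000 = (0.925383 − 1)×1000 = -74.617 permil
δ_B = (0.01127212/0.01124000 − 1)×1000 = (1.002858 − 1)×1000 = 2.858 permil
f_A = (δ_mix − δ_B)/(δ_A − δ_B) = (-49.1 − (2.858))/(-74.617 − (2.858))
f_A = -51.958 / -77.475 = 0.6706

0.671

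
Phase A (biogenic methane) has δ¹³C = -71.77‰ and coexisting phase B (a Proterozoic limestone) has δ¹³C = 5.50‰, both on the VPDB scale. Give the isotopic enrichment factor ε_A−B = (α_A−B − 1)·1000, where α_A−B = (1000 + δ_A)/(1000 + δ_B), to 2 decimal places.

-76.85‰

α_A−B = (1000 + -71.77) / (1000 + 5.50) = 928.23 / 1005.50 = 0.923153
ε_A−B = (0.923153 − 1) × 1000 = -76.847‰
(The approximation ε ≈ δ_A − δ_B would give -77.27‰.)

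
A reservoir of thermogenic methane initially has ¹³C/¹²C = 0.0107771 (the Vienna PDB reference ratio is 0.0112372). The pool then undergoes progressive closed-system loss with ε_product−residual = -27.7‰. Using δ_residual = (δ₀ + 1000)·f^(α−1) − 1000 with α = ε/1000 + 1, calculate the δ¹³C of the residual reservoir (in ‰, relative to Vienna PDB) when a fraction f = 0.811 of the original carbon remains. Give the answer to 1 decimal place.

δ₀ = (0.0107771/0.0112372 − 1)×1000 = (0.959056 − 1)×1000 = -40.944‰
α − 1 = ε/1000 = -0.0277
f^(α−1) = 0.811^(-0.0277) = 1.005820
δ_res = (-40.944 + 1000) × 1.005820 − 1000 = 964.637 − 1000 = -35.36‰

-35.4‰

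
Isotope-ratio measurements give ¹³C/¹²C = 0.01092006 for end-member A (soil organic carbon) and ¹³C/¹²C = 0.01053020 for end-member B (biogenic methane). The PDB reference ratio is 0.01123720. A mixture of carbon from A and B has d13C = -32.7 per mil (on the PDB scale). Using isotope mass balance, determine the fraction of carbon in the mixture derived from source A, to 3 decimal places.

δ_A = (0.01092006/0.01123720 − 1)×1000 = (0.971778 − 1)×1000 = -28.222 per mil
δ_B = (0.01053020/0.01123720 − 1)×1000 = (0.937084 − 1)×1000 = -62.916 per mil
f_A = (δ_mix − δ_B)/(δ_A − δ_B) = (-32.7 − (-62.916))/(-28.222 − (-62.916))
f_A = 30.216 / 34.694 = 0.8709

0.871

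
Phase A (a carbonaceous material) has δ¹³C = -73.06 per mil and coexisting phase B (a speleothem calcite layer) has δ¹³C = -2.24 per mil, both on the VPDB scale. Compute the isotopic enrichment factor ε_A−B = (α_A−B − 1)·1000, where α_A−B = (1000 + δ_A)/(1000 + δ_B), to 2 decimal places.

α_A−B = (1000 + -73.06) / (1000 + -2.24) = 926.94 / 997.76 = 0.929021
ε_A−B = (0.929021 − 1) × 1000 = -70.979 per mil
(The approximation ε ≈ δ_A − δ_B would give -70.82 per mil.)

-70.98 per mil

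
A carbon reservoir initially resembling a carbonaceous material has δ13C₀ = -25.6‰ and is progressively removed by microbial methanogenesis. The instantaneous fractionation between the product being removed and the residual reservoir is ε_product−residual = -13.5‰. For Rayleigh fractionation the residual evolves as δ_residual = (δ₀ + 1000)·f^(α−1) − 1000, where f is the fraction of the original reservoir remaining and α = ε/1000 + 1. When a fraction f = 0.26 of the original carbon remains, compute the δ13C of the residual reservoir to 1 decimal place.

Rayleigh residual: δ_res = (δ₀ + 1000)·f^(α−1) − 1000
α = ε/1000 + 1 = 0.98650, so α − 1 = -0.01350
f^(α−1) = 0.26^(-0.01350) = 1.018352
δ_res = (-25.6 + 1000) × 1.018352 − 1000 = 992.282 − 1000 = -7.72‰

-7.7‰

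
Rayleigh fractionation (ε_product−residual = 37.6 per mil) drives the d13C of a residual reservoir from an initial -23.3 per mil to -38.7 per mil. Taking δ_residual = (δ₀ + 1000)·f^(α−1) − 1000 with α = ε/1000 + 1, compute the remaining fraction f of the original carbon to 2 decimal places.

0.66

α − 1 = ε/1000 = 0.0376
(δ_res + 1000)/(δ₀ + 1000) = (-38.7 + 1000)/(-23.3 + 1000) = 961.3/976.7 = 0.984233
f = 0.984233^(1/0.0376) = exp(ln(0.984233)/0.0376) = exp(-0.01589/0.0376)
f = exp(-0.4227) = 0.6553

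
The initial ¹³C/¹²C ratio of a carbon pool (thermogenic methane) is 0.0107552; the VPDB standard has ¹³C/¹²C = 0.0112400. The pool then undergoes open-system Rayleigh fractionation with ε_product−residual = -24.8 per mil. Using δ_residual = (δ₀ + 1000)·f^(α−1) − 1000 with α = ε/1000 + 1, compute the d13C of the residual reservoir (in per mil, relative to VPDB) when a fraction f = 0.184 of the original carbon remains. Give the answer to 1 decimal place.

δ₀ = (0.0107552/0.0112400 − 1)×1000 = (0.956868 − 1)×1000 = -43.132 per mil
α − 1 = ε/1000 = -0.0248
f^(α−1) = 0.184^(-0.0248) = 1.042876
δ_res = (-43.132 + 1000) × 1.042876 − 1000 = 997.895 − 1000 = -2.11 per mil

-2.1 per mil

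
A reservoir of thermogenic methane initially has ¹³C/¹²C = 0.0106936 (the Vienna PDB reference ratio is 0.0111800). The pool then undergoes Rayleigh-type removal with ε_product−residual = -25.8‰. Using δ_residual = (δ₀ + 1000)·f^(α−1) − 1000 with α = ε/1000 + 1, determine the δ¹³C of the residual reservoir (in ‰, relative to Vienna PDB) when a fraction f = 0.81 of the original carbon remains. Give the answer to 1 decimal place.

-38.3‰

δ₀ = (0.0106936/0.0111800 − 1)×1000 = (0.956494 − 1)×1000 = -43.506‰
α − 1 = ε/1000 = -0.0258
f^(α−1) = 0.81^(-0.0258) = 1.005451
δ_res = (-43.506 + 1000) × 1.005451 − 1000 = 961.708 − 1000 = -38.29‰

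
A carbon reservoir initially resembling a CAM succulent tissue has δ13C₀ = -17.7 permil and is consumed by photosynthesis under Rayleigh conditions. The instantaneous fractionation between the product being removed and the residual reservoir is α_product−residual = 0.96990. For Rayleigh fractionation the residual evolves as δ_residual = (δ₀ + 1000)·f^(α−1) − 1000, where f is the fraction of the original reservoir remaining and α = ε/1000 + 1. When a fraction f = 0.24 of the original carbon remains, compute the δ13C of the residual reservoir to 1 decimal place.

25.4 permil

Rayleigh residual: δ_res = (δ₀ + 1000)·f^(α−1) − 1000
α − 1 = -0.03010
f^(α−1) = 0.24^(-0.03010) = 1.043892
δ_res = (-17.7 + 1000) × 1.043892 − 1000 = 1025.415 − 1000 = 25.42 permil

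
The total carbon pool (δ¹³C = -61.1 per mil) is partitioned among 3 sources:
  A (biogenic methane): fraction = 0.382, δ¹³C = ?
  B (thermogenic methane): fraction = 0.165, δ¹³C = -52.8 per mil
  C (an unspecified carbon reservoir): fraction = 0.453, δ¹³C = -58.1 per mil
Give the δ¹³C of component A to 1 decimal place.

Isotope mass balance: δ_bulk = Σ fᵢ·δᵢ.
-61.1 = 0.382×δ_A + 0.165×(-52.8) + 0.453×(-58.1)
0.382·δ_A = -61.1 − (-35.031) = -26.069
δ_A = -26.069 / 0.382 = -68.24 per mil

-68.2 per mil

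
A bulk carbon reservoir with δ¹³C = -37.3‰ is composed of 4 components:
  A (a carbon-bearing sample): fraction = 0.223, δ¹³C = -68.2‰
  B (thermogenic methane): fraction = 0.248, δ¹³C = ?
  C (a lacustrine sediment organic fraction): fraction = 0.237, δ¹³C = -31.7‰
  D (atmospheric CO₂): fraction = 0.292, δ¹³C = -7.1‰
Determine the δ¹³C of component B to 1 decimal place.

Isotope mass balance: δ_bulk = Σ fᵢ·δᵢ.
-37.3 = 0.223×(-68.2) + 0.248×δ_B + 0.237×(-31.7) + 0.292×(-7.1)
0.248·δ_B = -37.3 − (-24.795) = -12.505
δ_B = -12.505 / 0.248 = -50.42‰

-50.4‰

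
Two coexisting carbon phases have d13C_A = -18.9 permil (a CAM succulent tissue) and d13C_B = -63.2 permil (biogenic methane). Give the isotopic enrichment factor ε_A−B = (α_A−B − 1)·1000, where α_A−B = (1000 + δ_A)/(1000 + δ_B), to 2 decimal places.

47.29 permil

α_A−B = (1000 + -18.9) / (1000 + -63.2) = 981.1 / 936.8 = 1.047289
ε_A−B = (1.047289 − 1) × 1000 = 47.289 permil
(The approximation ε ≈ δ_A − δ_B would give 44.3 permil.)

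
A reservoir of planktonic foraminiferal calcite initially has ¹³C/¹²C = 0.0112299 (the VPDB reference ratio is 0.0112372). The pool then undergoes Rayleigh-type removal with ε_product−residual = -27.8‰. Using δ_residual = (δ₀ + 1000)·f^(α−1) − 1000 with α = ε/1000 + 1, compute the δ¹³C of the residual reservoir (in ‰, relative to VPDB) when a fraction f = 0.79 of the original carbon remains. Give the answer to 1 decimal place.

δ₀ = (0.0112299/0.0112372 − 1)×1000 = (0.999350 − 1)×1000 = -0.650‰
α − 1 = ε/1000 = -0.0278
f^(α−1) = 0.79^(-0.0278) = 1.006575
δ_res = (-0.650 + 1000) × 1.006575 − 1000 = 1005.921 − 1000 = 5.92‰

5.9‰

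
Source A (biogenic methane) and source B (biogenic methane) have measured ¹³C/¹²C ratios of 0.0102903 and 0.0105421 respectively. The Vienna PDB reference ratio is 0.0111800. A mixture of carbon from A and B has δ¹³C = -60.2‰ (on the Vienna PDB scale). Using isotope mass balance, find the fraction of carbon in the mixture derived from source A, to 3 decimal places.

δ_A = (0.0102903/0.0111800 − 1)×1000 = (0.920420 − 1)×1000 = -79.580‰
δ_B = (0.0105421/0.0111800 − 1)×1000 = (0.942943 − 1)×1000 = -57.057‰
f_A = (δ_mix − δ_B)/(δ_A − δ_B) = (-60.2 − (-57.057))/(-79.580 − (-57.057))
f_A = -3.143 / -22.522 = 0.1395

0.140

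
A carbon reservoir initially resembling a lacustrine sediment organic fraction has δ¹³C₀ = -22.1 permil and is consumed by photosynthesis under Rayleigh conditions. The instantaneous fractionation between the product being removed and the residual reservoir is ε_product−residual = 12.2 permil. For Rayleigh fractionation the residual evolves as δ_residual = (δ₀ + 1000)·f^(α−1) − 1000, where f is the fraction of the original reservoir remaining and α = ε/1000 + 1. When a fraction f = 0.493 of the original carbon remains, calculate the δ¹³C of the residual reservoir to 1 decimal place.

Rayleigh residual: δ_res = (δ₀ + 1000)·f^(α−1) − 1000
α = ε/1000 + 1 = 1.01220, so α − 1 = 0.01220
f^(α−1) = 0.493^(0.01220) = 0.991409
δ_res = (-22.1 + 1000) × 0.991409 − 1000 = 969.499 − 1000 = -30.50 permil

-30.5 permil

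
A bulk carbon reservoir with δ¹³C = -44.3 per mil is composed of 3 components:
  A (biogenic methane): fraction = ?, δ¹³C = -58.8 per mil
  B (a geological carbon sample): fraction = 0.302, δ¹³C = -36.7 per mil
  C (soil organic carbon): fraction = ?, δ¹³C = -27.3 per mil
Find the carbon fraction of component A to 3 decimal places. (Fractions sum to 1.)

0.450

Let f_A and f_C be the unknown fractions; fractions sum to 1 so f_A + f_C = 0.698.
Mass balance: Σ fᵢ·δᵢ = δ_bulk ⇒ f_A·(-58.8) + f_C·(-27.3) = -44.3 − (-11.083) = -33.217
Substitute f_C = 0.698 − f_A:
f_A·(-58.8 − -27.3) = -33.217 − 0.698×(-27.3) = -14.161
f_A = -14.161 / -31.5 = 0.4496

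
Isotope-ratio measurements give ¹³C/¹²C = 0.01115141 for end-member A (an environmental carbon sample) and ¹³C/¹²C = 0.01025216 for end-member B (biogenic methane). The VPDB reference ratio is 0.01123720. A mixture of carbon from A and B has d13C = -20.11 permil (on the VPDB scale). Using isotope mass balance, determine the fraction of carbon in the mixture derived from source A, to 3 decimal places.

δ_A = (0.01115141/0.01123720 − 1)×1000 = (0.992366 − 1)×1000 = -7.634 permil
δ_B = (0.01025216/0.01123720 − 1)×1000 = (0.912341 − 1)×1000 = -87.659 permil
f_A = (δ_mix − δ_B)/(δ_A − δ_B) = (-20.11 − (-87.659))/(-7.634 − (-87.659))
f_A = 67.549 / 80.024 = 0.8441

0.844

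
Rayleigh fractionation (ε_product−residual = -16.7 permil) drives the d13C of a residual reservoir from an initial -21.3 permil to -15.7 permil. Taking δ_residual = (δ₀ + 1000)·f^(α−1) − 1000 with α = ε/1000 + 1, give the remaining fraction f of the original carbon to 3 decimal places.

α − 1 = ε/1000 = -0.0167
(δ_res + 1000)/(δ₀ + 1000) = (-15.7 + 1000)/(-21.3 + 1000) = 984.3/978.7 = 1.005722
f = 1.005722^(1/-0.0167) = exp(ln(1.005722)/-0.0167) = exp(0.00571/-0.0167)
f = exp(-0.3417) = 0.7106

0.711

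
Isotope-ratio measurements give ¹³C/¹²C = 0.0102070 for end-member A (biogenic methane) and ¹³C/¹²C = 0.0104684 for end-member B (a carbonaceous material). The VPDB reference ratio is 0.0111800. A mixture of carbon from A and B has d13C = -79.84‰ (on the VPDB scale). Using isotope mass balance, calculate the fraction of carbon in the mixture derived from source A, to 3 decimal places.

δ_A = (0.0102070/0.0111800 − 1)×1000 = (0.912970 − 1)×1000 = -87.030‰
δ_B = (0.0104684/0.0111800 − 1)×1000 = (0.936351 − 1)×1000 = -63.649‰
f_A = (δ_mix − δ_B)/(δ_A − δ_B) = (-79.84 − (-63.649))/(-87.030 − (-63.649))
f_A = -16.191 / -23.381 = 0.6925

0.692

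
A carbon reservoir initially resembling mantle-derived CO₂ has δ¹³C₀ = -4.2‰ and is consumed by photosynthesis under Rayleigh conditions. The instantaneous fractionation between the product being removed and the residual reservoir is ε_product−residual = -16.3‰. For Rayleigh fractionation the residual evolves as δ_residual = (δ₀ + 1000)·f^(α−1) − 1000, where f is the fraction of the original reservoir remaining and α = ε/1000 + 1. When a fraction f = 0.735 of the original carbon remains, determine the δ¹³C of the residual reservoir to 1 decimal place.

Rayleigh residual: δ_res = (δ₀ + 1000)·f^(α−1) − 1000
α = ε/1000 + 1 = 0.98370, so α − 1 = -0.01630
f^(α−1) = 0.735^(-0.01630) = 1.005031
δ_res = (-4.2 + 1000) × 1.005031 − 1000 = 1000.810 − 1000 = 0.81‰

0.8‰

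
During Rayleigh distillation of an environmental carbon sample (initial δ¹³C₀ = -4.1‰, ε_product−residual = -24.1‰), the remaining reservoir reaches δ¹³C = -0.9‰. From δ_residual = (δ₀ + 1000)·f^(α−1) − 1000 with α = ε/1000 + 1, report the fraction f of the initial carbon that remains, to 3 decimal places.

0.875

α − 1 = ε/1000 = -0.0241
(δ_res + 1000)/(δ₀ + 1000) = (-0.9 + 1000)/(-4.1 + 1000) = 999.1/995.9 = 1.003213
f = 1.003213^(1/-0.0241) = exp(ln(1.003213)/-0.0241) = exp(0.00321/-0.0241)
f = exp(-0.1331) = 0.8754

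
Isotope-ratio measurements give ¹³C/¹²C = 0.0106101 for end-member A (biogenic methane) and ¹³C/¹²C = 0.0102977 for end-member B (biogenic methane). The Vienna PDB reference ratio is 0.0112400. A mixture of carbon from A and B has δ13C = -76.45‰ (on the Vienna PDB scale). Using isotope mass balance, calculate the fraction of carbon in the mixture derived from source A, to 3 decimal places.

0.266

δ_A = (0.0106101/0.0112400 − 1)×1000 = (0.943959 − 1)×1000 = -56.041‰
δ_B = (0.0102977/0.0112400 − 1)×1000 = (0.916165 − 1)×1000 = -83.835‰
f_A = (δ_mix − δ_B)/(δ_A − δ_B) = (-76.45 − (-83.835))/(-56.041 − (-83.835))
f_A = 7.385 / 27.794 = 0.2657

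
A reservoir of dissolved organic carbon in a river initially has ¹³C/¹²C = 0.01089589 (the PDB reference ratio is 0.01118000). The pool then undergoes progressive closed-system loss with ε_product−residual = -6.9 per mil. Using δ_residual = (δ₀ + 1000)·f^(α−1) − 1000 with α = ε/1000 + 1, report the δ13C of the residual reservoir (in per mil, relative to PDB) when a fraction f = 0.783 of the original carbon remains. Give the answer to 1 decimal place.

δ₀ = (0.01089589/0.01118000 − 1)×1000 = (0.974588 − 1)×1000 = -25.412 per mil
α − 1 = ε/1000 = -0.0069
f^(α−1) = 0.783^(-0.0069) = 1.001689
δ_res = (-25.412 + 1000) × 1.001689 − 1000 = 976.234 − 1000 = -23.77 per mil

-23.8 per mil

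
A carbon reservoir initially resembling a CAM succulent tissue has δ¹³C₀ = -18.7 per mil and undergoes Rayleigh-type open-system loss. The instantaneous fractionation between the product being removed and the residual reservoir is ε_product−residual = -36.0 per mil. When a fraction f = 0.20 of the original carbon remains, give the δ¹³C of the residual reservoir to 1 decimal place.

Rayleigh residual: δ_res = (δ₀ + 1000)·f^(α−1) − 1000
α = ε/1000 + 1 = 0.96400, so α − 1 = -0.03600
f^(α−1) = 0.20^(-0.03600) = 1.059651
δ_res = (-18.7 + 1000) × 1.059651 − 1000 = 1039.836 − 1000 = 39.84 per mil

39.8 per mil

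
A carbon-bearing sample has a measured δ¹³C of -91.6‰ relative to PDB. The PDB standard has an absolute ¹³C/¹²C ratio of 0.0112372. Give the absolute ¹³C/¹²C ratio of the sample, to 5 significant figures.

R_sample = R_standard × (δ¹³C/1000 + 1)
R_sample = 0.0112372 × (-91.6/1000 + 1) = 0.0112372 × 0.908400
R_sample = 0.0102079

0.010208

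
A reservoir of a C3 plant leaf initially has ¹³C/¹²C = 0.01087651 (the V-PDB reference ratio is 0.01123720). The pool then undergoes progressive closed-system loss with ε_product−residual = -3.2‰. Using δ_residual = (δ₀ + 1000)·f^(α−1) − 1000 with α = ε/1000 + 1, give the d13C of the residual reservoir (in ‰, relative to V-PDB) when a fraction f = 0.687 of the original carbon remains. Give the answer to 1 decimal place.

-30.9‰

δ₀ = (0.01087651/0.01123720 − 1)×1000 = (0.967902 − 1)×1000 = -32.098‰
α − 1 = ε/1000 = -0.0032
f^(α−1) = 0.687^(-0.0032) = 1.001202
δ_res = (-32.098 + 1000) × 1.001202 − 1000 = 969.066 − 1000 = -30.93‰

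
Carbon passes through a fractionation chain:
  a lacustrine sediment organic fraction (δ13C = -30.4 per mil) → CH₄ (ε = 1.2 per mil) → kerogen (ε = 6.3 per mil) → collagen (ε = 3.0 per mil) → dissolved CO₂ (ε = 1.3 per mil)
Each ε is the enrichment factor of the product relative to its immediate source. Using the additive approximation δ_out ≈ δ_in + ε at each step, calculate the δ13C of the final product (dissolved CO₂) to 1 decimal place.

-18.6 per mil

step 1: δ ≈ -30.4 + (1.2) = -29.2 per mil
step 2: δ ≈ -29.2 + (6.3) = -22.9 per mil
step 3: δ ≈ -22.9 + (3.0) = -19.9 per mil
step 4: δ ≈ -19.9 + (1.3) = -18.6 per mil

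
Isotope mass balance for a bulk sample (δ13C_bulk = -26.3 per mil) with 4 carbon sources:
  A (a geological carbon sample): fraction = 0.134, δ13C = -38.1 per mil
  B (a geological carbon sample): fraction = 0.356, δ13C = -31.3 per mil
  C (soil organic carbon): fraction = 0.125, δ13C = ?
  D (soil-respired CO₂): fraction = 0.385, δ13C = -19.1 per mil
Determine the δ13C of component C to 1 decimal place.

-21.6 per mil

Isotope mass balance: δ_bulk = Σ fᵢ·δᵢ.
-26.3 = 0.134×(-38.1) + 0.356×(-31.3) + 0.125×δ_C + 0.385×(-19.1)
0.125·δ_C = -26.3 − (-23.602) = -2.698
δ_C = -2.698 / 0.125 = -21.59 per mil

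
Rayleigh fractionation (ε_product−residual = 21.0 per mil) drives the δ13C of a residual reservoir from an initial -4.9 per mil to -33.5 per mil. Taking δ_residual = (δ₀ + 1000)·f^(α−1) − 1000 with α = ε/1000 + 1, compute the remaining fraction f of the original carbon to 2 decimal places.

0.25

α − 1 = ε/1000 = 0.0210
(δ_res + 1000)/(δ₀ + 1000) = (-33.5 + 1000)/(-4.9 + 1000) = 966.5/995.1 = 0.971259
f = 0.971259^(1/0.0210) = exp(ln(0.971259)/0.0210) = exp(-0.02916/0.0210)
f = exp(-1.3887) = 0.2494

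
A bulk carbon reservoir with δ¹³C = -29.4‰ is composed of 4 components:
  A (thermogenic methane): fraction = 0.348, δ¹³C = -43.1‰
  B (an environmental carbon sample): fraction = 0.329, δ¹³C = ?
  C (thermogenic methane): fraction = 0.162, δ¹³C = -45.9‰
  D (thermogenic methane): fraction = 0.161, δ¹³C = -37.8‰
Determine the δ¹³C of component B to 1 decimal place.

Isotope mass balance: δ_bulk = Σ fᵢ·δᵢ.
-29.4 = 0.348×(-43.1) + 0.329×δ_B + 0.162×(-45.9) + 0.161×(-37.8)
0.329·δ_B = -29.4 − (-28.520) = -0.880
δ_B = -0.880 / 0.329 = -2.67‰

-2.7‰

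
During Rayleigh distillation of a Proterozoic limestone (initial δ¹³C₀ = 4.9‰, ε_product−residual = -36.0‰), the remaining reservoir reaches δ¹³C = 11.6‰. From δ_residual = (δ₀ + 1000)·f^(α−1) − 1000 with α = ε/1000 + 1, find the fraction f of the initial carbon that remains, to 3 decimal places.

0.831

α − 1 = ε/1000 = -0.0360
(δ_res + 1000)/(δ₀ + 1000) = (11.6 + 1000)/(4.9 + 1000) = 1011.6/1004.9 = 1.006667
f = 1.006667^(1/-0.0360) = exp(ln(1.006667)/-0.0360) = exp(0.00665/-0.0360)
f = exp(-0.1846) = 0.8314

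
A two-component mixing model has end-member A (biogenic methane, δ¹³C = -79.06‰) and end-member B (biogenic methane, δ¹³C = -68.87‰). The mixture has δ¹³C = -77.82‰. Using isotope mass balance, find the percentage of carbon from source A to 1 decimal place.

87.8%

δ_mix = f_A·δ_A + (1 − f_A)·δ_B  ⇒  f_A = (δ_mix − δ_B)/(δ_A − δ_B)
f_A = (-77.82 − (-68.87)) / (-79.06 − (-68.87))
f_A = -8.95 / -10.19 = 0.8783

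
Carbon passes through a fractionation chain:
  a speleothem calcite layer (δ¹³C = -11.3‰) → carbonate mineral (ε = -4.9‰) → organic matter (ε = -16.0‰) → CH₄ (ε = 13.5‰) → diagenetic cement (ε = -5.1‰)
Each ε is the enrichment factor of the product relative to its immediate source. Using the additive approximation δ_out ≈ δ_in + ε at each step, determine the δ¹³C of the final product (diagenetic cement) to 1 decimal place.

-23.8‰

step 1: δ ≈ -11.3 + (-4.9) = -16.2‰
step 2: δ ≈ -16.2 + (-16.0) = -32.2‰
step 3: δ ≈ -32.2 + (13.5) = -18.7‰
step 4: δ ≈ -18.7 + (-5.1) = -23.8‰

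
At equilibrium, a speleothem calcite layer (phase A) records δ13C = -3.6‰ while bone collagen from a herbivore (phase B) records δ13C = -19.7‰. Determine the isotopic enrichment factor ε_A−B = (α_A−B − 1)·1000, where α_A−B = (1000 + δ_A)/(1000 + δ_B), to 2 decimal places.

16.42‰

α_A−B = (1000 + -3.6) / (1000 + -19.7) = 996.4 / 980.3 = 1.016424
ε_A−B = (1.016424 − 1) × 1000 = 16.424‰
(The approximation ε ≈ δ_A − δ_B would give 16.1‰.)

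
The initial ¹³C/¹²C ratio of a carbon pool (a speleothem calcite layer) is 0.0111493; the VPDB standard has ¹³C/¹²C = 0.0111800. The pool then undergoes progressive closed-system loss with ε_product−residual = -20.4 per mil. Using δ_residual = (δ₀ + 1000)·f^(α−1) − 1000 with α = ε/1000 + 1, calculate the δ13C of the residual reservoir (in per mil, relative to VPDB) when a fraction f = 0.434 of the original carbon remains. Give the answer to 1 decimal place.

14.4 per mil

δ₀ = (0.0111493/0.0111800 − 1)×1000 = (0.997254 − 1)×1000 = -2.746 per mil
α − 1 = ε/1000 = -0.0204
f^(α−1) = 0.434^(-0.0204) = 1.017174
δ_res = (-2.746 + 1000) × 1.017174 − 1000 = 1014.381 − 1000 = 14.38 per mil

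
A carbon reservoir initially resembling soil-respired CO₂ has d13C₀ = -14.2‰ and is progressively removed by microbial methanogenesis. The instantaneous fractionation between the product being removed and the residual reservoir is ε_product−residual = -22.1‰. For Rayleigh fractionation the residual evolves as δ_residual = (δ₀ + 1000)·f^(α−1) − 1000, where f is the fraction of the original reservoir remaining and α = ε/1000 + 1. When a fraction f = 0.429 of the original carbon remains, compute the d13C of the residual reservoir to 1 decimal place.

4.4‰

Rayleigh residual: δ_res = (δ₀ + 1000)·f^(α−1) − 1000
α = ε/1000 + 1 = 0.97790, so α − 1 = -0.02210
f^(α−1) = 0.429^(-0.02210) = 1.018879
δ_res = (-14.2 + 1000) × 1.018879 − 1000 = 1004.411 − 1000 = 4.41‰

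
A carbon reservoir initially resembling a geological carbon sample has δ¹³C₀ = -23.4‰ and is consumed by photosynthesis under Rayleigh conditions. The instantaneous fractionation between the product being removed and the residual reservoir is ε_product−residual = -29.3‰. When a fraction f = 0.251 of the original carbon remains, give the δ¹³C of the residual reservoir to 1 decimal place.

17.0‰

Rayleigh residual: δ_res = (δ₀ + 1000)·f^(α−1) − 1000
α = ε/1000 + 1 = 0.97070, so α − 1 = -0.02930
f^(α−1) = 0.251^(-0.02930) = 1.041333
δ_res = (-23.4 + 1000) × 1.041333 − 1000 = 1016.966 − 1000 = 16.97‰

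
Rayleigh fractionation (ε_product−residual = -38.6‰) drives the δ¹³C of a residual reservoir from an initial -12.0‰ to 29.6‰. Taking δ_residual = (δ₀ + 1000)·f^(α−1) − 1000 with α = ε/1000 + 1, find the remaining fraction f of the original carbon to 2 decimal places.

α − 1 = ε/1000 = -0.0386
(δ_res + 1000)/(δ₀ + 1000) = (29.6 + 1000)/(-12.0 + 1000) = 1029.6/988.0 = 1.042105
f = 1.042105^(1/-0.0386) = exp(ln(1.042105)/-0.0386) = exp(0.04124/-0.0386)
f = exp(-1.0685) = 0.3435

0.34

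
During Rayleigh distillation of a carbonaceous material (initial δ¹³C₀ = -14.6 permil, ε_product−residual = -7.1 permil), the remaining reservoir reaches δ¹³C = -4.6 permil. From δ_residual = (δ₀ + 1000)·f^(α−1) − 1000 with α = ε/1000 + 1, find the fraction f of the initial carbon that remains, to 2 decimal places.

0.24

α − 1 = ε/1000 = -0.0071
(δ_res + 1000)/(δ₀ + 1000) = (-4.6 + 1000)/(-14.6 + 1000) = 995.4/985.4 = 1.010148
f = 1.010148^(1/-0.0071) = exp(ln(1.010148)/-0.0071) = exp(0.01010/-0.0071)
f = exp(-1.4221) = 0.2412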